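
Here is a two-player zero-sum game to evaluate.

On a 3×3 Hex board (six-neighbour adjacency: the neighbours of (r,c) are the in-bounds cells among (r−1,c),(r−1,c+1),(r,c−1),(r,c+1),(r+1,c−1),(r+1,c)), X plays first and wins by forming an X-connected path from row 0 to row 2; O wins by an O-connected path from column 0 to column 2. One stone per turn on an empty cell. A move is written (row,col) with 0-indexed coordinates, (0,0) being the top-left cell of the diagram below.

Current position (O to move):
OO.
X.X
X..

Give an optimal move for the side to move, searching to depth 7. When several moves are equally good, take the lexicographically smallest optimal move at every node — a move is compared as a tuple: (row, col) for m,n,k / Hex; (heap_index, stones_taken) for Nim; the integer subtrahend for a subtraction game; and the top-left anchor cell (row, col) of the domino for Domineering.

O's best at [OO./X.X/X..]: (0,2)

[OO./X.X/X..] O move#1: (0,2):+1/OOO/X.X/X..*, (1,1):-1/OO./XOX/X.., (2,1):-1/OO./X.X/XO., (2,2):-1/OO./X.X/X.O
[OOO/X.X/X..] end (terminal -1, X#2); searched OO./X.X/X.. to 7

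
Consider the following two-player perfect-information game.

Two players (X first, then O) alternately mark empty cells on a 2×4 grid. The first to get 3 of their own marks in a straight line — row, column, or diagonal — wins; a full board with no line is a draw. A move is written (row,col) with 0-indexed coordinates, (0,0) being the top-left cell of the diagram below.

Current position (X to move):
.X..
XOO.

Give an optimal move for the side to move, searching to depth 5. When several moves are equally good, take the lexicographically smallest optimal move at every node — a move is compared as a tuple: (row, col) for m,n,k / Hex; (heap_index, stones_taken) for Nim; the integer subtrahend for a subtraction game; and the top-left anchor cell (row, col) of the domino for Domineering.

X's best at [.X../XOO.]: (1,3)

[.X../XOO.] X move#1: (0,0):-1/XX../XOO., (0,2):-1/.XX./XOO., (0,3):-1/.X.X/XOO., (1,3):+0/.X../XOOX*
[.X../XOOX] O move#2: (0,0):+0/OX../XOOX*, (0,2):+0/.XO./XOOX, (0,3):+0/.X.O/XOOX
[OX../XOOX] X move#3: (0,2):+0/OXX./XOOX*, (0,3):+0/OX.X/XOOX
[OXX./XOOX] O move#4: (0,3):+0/OXXO/XOOX*
[OXXO/XOOX] end (terminal +0, X#5); searched .X../XOO. to 5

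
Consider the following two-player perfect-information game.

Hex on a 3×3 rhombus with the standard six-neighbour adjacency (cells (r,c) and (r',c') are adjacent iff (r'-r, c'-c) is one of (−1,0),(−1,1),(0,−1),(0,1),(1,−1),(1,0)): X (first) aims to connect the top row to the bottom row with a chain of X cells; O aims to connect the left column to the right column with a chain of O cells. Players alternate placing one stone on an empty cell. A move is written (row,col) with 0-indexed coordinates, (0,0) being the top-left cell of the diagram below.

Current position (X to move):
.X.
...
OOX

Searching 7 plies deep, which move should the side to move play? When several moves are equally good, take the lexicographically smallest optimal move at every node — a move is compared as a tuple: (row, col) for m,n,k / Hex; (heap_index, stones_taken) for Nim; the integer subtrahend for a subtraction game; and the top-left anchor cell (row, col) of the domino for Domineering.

X's best at [.X./.../OOX]: (1,2)

ply 1, X at .X./.../OOX | (0,0)=-1→XX./.../OOX; (0,2)=-1→.XX/.../OOX; (1,0)=-1→.X./X../OOX; (1,1)=-1→.X./.X./OOX; (1,2)=+1→.X./..X/OOX*
ply 2, O at .X./..X/OOX | (0,0)=-1→OX./..X/OOX*; (0,2)=-1→.XO/..X/OOX; (1,0)=-1→.X./O.X/OOX; (1,1)=-1→.X./.OX/OOX
ply 3, X at OX./..X/OOX | (0,2)=+1→OXX/..X/OOX*; (1,0)=+1→OX./X.X/OOX; (1,1)=+1→OX./.XX/OOX
ply 4: OXX/..X/OOX is terminal -1 (O); from .X./.../OOX depth 7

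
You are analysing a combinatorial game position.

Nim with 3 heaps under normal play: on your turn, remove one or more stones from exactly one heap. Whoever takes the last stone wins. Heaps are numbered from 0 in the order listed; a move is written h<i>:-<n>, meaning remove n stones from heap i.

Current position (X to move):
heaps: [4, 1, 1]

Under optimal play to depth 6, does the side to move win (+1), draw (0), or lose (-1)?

ply 1, X at (4,1,1) | h0:-1=-1→(3,1,1); h0:-2=-1→(2,1,1); h0:-3=-1→(1,1,1); h0:-4=+1→(0,1,1)*; h1:-1=-1→(4,0,1); h2:-1=-1→(4,1,0)
ply 2, O at (0,1,1) | h1:-1=-1→(0,0,1)*; h2:-1=-1→(0,1,0)
ply 3, X at (0,0,1) | h2:-1=+1→(0,0,0)*
ply 4: (0,0,0) is terminal -1 (O); from (4,1,1) depth 6

value((4,1,1), X) = +1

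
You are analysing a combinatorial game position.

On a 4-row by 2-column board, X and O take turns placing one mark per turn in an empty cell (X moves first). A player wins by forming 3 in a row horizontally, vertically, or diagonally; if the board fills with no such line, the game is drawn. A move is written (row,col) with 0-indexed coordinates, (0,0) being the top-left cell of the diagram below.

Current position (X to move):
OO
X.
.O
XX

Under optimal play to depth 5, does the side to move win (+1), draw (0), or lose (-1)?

value(OO/X./.O/XX, X) = +1

[OO/X./.O/XX] X move#1: (1,1):+0/OO/XX/.O/XX, (2,0):+1/OO/X./XO/XX*
[OO/X./XO/XX] end (terminal -1, O#2); searched OO/X./.O/XX to 5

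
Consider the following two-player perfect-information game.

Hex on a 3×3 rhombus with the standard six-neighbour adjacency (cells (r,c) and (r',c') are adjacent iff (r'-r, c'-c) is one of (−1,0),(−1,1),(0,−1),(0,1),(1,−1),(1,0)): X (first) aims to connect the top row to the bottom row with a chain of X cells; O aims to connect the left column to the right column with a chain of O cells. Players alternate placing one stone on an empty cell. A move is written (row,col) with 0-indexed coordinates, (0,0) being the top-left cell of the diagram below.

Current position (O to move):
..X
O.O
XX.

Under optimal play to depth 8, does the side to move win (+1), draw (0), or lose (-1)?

ply 1, O at ..X/O.O/XX. | (0,0)=-1→O.X/O.O/XX.; (0,1)=-1→.OX/O.O/XX.; (1,1)=+1→..X/OOO/XX.*; (2,2)=-1→..X/O.O/XXO
ply 2: ..X/OOO/XX. is terminal -1 (X); from ..X/O.O/XX. depth 8

value(..X/O.O/XX., O) = +1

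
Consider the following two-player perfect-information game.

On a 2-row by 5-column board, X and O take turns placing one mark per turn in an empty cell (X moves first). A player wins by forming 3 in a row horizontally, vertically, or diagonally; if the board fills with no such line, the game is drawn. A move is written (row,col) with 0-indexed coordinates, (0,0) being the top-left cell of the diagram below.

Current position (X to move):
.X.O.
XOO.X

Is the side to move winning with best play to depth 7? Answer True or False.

p1 X@[.X.O./XOO.X]: (0,0)[XX.O./XOO.X]-1 (0,2)[.XXO./XOO.X]-1 (0,4)[.X.OX/XOO.X]-1 (1,3)[.X.O./XOOXX]+0*
p2 O@[.X.O./XOOXX]: (0,0)[OX.O./XOOXX]+0* (0,2)[.XOO./XOOXX]+0 (0,4)[.X.OO/XOOXX]+0
p3 X@[OX.O./XOOXX]: (0,2)[OXXO./XOOXX]+0* (0,4)[OX.OX/XOOXX]+0
p4 O@[OXXO./XOOXX]: (0,4)[OXXOO/XOOXX]+0*
p5 X@[OXXOO/XOOXX] terminal +0; root [.X.O./XOO.X] d7

X winning at [.X.O./XOO.X]: False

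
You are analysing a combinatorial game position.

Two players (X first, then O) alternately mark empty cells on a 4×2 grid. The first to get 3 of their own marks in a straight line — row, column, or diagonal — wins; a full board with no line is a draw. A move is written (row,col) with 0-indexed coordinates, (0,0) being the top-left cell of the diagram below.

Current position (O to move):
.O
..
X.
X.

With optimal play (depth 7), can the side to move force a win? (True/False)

p1 O@[.O/../X./X.]: (0,0)[OO/../X./X.]-1 (1,0)[.O/O./X./X.]+0* (1,1)[.O/.O/X./X.]-1 (2,1)[.O/../XO/X.]-1 (3,1)[.O/../X./XO]-1
p2 X@[.O/O./X./X.]: (0,0)[XO/O./X./X.]+0* (1,1)[.O/OX/X./X.]+0 (2,1)[.O/O./XX/X.]+0 (3,1)[.O/O./X./XX]+0
p3 O@[XO/O./X./X.]: (1,1)[XO/OO/X./X.]+0* (2,1)[XO/O./XO/X.]+0 (3,1)[XO/O./X./XO]+0
p4 X@[XO/OO/X./X.]: (2,1)[XO/OO/XX/X.]+0* (3,1)[XO/OO/X./XX]-1
p5 O@[XO/OO/XX/X.]: (3,1)[XO/OO/XX/XO]+0*
p6 X@[XO/OO/XX/XO] terminal +0; root [.O/../X./X.] d7

O winning at [.O/../X./X.]: False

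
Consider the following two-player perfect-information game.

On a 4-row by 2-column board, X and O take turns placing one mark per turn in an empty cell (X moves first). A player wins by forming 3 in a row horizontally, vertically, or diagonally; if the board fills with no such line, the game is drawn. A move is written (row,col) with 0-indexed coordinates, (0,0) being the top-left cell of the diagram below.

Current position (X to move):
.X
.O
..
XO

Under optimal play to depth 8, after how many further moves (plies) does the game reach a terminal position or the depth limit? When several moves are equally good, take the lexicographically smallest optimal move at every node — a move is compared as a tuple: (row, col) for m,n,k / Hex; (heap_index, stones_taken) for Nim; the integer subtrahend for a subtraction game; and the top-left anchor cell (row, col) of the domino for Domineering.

PV length from [.X/.O/../XO]: 4 plies

ply 1, X at .X/.O/../XO | (0,0)=-1→XX/.O/../XO; (1,0)=-1→.X/XO/../XO; (2,0)=-1→.X/.O/X./XO; (2,1)=+0→.X/.O/.X/XO*
ply 2, O at .X/.O/.X/XO | (0,0)=+0→OX/.O/.X/XO*; (1,0)=+0→.X/OO/.X/XO; (2,0)=+0→.X/.O/OX/XO
ply 3, X at OX/.O/.X/XO | (1,0)=+0→OX/XO/.X/XO*; (2,0)=+0→OX/.O/XX/XO
ply 4, O at OX/XO/.X/XO | (2,0)=+0→OX/XO/OX/XO*
ply 5: OX/XO/OX/XO is terminal +0 (X); from .X/.O/../XO depth 8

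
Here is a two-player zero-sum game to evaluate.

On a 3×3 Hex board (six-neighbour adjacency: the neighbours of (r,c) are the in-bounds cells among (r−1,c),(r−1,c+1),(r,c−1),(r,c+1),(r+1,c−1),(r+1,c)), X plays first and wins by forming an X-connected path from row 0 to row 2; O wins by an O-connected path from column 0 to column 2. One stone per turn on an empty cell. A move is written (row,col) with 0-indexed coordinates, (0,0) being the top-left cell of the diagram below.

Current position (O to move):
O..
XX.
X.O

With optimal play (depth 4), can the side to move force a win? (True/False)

p1 O@[O../XX./X.O]: (0,1)[OO./XX./X.O]-1* (0,2)[O.O/XX./X.O]-1 (1,2)[O../XXO/X.O]-1 (2,1)[O../XX./XOO]-1
p2 X@[OO./XX./X.O]: (0,2)[OOX/XX./X.O]+1* (1,2)[OO./XXX/X.O]-1 (2,1)[OO./XX./XXO]-1
p3 O@[OOX/XX./X.O] terminal -1; root [O../XX./X.O] d4

O winning at [O../XX./X.O]: False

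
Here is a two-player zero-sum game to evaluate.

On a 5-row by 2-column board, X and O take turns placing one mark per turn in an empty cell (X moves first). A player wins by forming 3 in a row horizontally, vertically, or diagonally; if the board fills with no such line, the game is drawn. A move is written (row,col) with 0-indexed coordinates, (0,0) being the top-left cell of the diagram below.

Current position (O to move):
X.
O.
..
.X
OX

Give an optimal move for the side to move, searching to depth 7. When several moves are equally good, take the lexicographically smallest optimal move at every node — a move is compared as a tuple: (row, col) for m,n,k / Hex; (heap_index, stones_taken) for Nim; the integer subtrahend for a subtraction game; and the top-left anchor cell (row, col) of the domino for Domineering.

O's best at [X./O./../.X/OX]: (2,1)

p1 O@[X./O./../.X/OX]: (0,1)[XO/O./../.X/OX]-1 (1,1)[X./OO/../.X/OX]-1 (2,0)[X./O./O./.X/OX]-1 (2,1)[X./O./.O/.X/OX]+0* (3,0)[X./O./../OX/OX]-1
p2 X@[X./O./.O/.X/OX]: (0,1)[XX/O./.O/.X/OX]+0* (1,1)[X./OX/.O/.X/OX]+0 (2,0)[X./O./XO/.X/OX]+0 (3,0)[X./O./.O/XX/OX]+0
p3 O@[XX/O./.O/.X/OX]: (1,1)[XX/OO/.O/.X/OX]+0* (2,0)[XX/O./OO/.X/OX]+0 (3,0)[XX/O./.O/OX/OX]+0
p4 X@[XX/OO/.O/.X/OX]: (2,0)[XX/OO/XO/.X/OX]+0* (3,0)[XX/OO/.O/XX/OX]+0
p5 O@[XX/OO/XO/.X/OX]: (3,0)[XX/OO/XO/OX/OX]+0*
p6 X@[XX/OO/XO/OX/OX] terminal +0; root [X./O./../.X/OX] d7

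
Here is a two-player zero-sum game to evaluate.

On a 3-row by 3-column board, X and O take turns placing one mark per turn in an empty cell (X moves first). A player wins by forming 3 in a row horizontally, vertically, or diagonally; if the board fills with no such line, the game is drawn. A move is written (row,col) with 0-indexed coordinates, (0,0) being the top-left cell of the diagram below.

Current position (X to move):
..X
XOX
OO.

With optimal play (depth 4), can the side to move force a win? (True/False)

[..X/XOX/OO.] X move#1: (0,0):-1/X.X/XOX/OO., (0,1):-1/.XX/XOX/OO., (2,2):+1/..X/XOX/OOX*
[..X/XOX/OOX] end (terminal -1, O#2); searched ..X/XOX/OO. to 4

X winning at [..X/XOX/OO.]: True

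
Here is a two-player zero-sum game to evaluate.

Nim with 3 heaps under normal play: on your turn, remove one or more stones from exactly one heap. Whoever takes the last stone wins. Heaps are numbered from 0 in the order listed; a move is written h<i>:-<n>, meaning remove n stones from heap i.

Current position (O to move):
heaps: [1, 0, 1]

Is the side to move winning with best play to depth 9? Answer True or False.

O winning at [(1,0,1)]: False

[(1,0,1)] O move#1: h0:-1:-1/(0,0,1)*, h2:-1:-1/(1,0,0)
[(0,0,1)] X move#2: h2:-1:+1/(0,0,0)*
[(0,0,0)] end (terminal -1, O#3); searched (1,0,1) to 9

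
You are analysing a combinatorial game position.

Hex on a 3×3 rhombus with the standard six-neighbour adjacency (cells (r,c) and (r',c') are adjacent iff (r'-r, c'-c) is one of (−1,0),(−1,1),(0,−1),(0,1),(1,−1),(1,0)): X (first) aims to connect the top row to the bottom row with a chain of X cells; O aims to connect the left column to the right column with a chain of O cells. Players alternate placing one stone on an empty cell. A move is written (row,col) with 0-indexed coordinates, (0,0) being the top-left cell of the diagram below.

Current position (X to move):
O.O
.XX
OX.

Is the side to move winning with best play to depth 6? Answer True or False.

X winning at [O.O/.XX/OX.]: True

ply 1, X at O.O/.XX/OX. | (0,1)=+1→OXO/.XX/OX.*; (1,0)=-1→O.O/XXX/OX.; (2,2)=-1→O.O/.XX/OXX
ply 2: OXO/.XX/OX. is terminal -1 (O); from O.O/.XX/OX. depth 6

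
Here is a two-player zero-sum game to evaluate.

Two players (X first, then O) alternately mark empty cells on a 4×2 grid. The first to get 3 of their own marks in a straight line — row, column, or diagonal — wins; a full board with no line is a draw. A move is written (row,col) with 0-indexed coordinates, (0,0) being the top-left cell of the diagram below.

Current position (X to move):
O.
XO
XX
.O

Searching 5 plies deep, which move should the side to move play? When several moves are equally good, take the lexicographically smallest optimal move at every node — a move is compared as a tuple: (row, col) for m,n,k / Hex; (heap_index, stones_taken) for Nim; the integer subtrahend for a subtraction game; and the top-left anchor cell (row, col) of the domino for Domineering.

[O./XO/XX/.O] X move#1: (0,1):+0/OX/XO/XX/.O, (3,0):+1/O./XO/XX/XO*
[O./XO/XX/XO] end (terminal -1, O#2); searched O./XO/XX/.O to 5

X's best at [O./XO/XX/.O]: (3,0)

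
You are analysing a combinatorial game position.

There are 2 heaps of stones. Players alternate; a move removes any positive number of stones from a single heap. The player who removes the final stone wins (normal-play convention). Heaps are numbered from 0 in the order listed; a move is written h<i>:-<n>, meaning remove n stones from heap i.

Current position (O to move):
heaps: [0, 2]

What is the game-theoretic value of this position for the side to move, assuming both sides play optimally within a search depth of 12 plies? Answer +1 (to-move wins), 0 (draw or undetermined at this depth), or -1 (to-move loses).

ply 1, O at (0,2) | h1:-1=-1→(0,1); h1:-2=+1→(0,0)*
ply 2: (0,0) is terminal -1 (X); from (0,2) depth 12

value((0,2), O) = +1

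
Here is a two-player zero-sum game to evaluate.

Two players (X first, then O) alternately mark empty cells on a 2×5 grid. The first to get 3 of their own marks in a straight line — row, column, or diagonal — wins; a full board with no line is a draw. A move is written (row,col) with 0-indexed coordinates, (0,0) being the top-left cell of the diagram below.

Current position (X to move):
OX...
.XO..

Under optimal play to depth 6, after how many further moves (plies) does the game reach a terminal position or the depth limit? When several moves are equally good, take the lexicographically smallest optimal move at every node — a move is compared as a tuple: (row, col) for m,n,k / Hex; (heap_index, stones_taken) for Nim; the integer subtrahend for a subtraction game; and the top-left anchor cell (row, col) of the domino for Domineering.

ply 1, X at OX.../.XO.. | (0,2)=+0→OXX../.XO..*; (0,3)=+0→OX.X./.XO..; (0,4)=+0→OX..X/.XO..; (1,0)=+0→OX.../XXO..; (1,3)=+0→OX.../.XOX.; (1,4)=+0→OX.../.XO.X
ply 2, O at OXX../.XO.. | (0,3)=+0→OXXO./.XO..*; (0,4)=-1→OXX.O/.XO..; (1,0)=-1→OXX../OXO..; (1,3)=-1→OXX../.XOO.; (1,4)=-1→OXX../.XO.O
ply 3, X at OXXO./.XO.. | (0,4)=+0→OXXOX/.XO..*; (1,0)=+0→OXXO./XXO..; (1,3)=+0→OXXO./.XOX.; (1,4)=+0→OXXO./.XO.X
ply 4, O at OXXOX/.XO.. | (1,0)=+0→OXXOX/OXO..*; (1,3)=+0→OXXOX/.XOO.; (1,4)=+0→OXXOX/.XO.O
ply 5, X at OXXOX/OXO.. | (1,3)=+0→OXXOX/OXOX.*; (1,4)=+0→OXXOX/OXO.X
ply 6, O at OXXOX/OXOX. | (1,4)=+0→OXXOX/OXOXO*
ply 7: OXXOX/OXOXO is terminal +0 (X); from OX.../.XO.. depth 6

PV length from [OX.../.XO..]: 6 plies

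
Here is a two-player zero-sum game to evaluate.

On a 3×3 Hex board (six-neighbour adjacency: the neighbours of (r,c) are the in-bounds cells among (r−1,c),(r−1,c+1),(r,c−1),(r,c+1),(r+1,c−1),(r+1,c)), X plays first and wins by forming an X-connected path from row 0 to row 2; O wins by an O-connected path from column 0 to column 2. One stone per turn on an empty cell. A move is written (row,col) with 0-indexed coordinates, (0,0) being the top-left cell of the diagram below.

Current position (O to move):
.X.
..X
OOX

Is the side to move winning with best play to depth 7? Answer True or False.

p1 O@[.X./..X/OOX]: (0,0)[OX./..X/OOX]-1* (0,2)[.XO/..X/OOX]-1 (1,0)[.X./O.X/OOX]-1 (1,1)[.X./.OX/OOX]-1
p2 X@[OX./..X/OOX]: (0,2)[OXX/..X/OOX]+1* (1,0)[OX./X.X/OOX]+1 (1,1)[OX./.XX/OOX]+1
p3 O@[OXX/..X/OOX] terminal -1; root [.X./..X/OOX] d7

O winning at [.X./..X/OOX]: False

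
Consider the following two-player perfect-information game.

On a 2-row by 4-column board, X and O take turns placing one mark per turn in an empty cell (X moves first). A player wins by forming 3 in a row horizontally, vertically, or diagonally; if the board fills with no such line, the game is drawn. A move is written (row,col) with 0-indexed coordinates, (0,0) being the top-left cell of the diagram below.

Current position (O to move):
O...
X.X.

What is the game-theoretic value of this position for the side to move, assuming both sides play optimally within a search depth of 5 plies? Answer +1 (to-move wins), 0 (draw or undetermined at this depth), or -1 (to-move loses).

value(O.../X.X., O) = 0

[O.../X.X.] O move#1: (0,1):-1/OO../X.X., (0,2):-1/O.O./X.X., (0,3):-1/O..O/X.X., (1,1):+0/O.../XOX.*, (1,3):-1/O.../X.XO
[O.../XOX.] X move#2: (0,1):+0/OX../XOX.*, (0,2):+0/O.X./XOX., (0,3):+0/O..X/XOX., (1,3):+0/O.../XOXX
[OX../XOX.] O move#3: (0,2):+0/OXO./XOX.*, (0,3):+0/OX.O/XOX., (1,3):+0/OX../XOXO
[OXO./XOX.] X move#4: (0,3):+0/OXOX/XOX.*, (1,3):+0/OXO./XOXX
[OXOX/XOX.] O move#5: (1,3):+0/OXOX/XOXO*
[OXOX/XOXO] end (terminal +0, X#6); searched O.../X.X. to 5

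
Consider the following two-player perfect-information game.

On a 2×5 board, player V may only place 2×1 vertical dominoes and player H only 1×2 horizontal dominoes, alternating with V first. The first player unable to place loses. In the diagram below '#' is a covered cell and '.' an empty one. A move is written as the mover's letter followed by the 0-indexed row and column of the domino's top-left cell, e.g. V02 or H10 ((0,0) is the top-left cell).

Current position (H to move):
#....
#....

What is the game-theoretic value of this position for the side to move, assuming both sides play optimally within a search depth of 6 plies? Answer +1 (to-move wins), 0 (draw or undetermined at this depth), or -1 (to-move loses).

value(#..../#...., H) = +1

p1 H@[#..../#....]: H01[###../#....]-1 H02[#.##./#....]+1* H03[#..##/#....]-1 H11[#..../###..]-1 H12[#..../#.##.]+1 H13[#..../#..##]-1
p2 V@[#.##./#....]: V01[####./##...]-1* V04[#.###/#...#]-1
p3 H@[####./##...]: H12[####./####.]-1 H13[####./##.##]+1*
p4 V@[####./##.##] terminal -1; root [#..../#....] d6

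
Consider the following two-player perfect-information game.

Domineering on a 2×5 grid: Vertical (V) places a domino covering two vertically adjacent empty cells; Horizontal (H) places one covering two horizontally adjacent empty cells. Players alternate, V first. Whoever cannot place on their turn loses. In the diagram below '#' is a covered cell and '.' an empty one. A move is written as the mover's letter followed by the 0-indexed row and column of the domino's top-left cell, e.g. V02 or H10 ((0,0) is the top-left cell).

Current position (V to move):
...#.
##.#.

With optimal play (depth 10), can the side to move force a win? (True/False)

[...#./##.#.] V move#1: V02:+1/..##./####.*, V04:-1/...##/##.##
[..##./####.] H move#2: H00:-1/####./####.*
[####./####.] V move#3: V04:+1/#####/#####*
[#####/#####] end (terminal -1, H#4); searched ...#./##.#. to 10

V winning at [...#./##.#.]: True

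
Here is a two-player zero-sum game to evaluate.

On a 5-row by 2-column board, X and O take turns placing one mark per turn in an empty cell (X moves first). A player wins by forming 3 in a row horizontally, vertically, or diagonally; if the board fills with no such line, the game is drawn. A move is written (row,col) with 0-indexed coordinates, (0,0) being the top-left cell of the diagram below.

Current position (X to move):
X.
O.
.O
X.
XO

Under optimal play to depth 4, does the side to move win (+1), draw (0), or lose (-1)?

p1 X@[X./O./.O/X./XO]: (0,1)[XX/O./.O/X./XO]-1 (1,1)[X./OX/.O/X./XO]-1 (2,0)[X./O./XO/X./XO]+1* (3,1)[X./O./.O/XX/XO]+0
p2 O@[X./O./XO/X./XO] terminal -1; root [X./O./.O/X./XO] d4

value(X./O./.O/X./XO, X) = +1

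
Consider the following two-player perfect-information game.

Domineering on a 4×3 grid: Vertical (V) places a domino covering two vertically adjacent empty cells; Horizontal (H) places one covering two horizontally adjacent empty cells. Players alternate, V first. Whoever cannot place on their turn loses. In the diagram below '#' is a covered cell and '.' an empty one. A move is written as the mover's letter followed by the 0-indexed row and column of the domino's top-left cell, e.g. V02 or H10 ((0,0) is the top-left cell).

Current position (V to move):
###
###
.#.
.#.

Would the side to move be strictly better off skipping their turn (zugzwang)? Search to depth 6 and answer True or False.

zugzwang(###/###/.#./.#., V) = False

[###/###/.#./.#.] V move#1: V20:+1/###/###/##./##.*, V22:+1/###/###/.##/.##
[###/###/##./##.] end (terminal -1, H#2); searched ###/###/.#./.#. to 6
if V skipped the turn, H would face:
~ [###/###/.#./.#.] end (terminal -1, H#1); searched ###/###/.#./.#. to 6
compare (V): move=+1 vs pass=+1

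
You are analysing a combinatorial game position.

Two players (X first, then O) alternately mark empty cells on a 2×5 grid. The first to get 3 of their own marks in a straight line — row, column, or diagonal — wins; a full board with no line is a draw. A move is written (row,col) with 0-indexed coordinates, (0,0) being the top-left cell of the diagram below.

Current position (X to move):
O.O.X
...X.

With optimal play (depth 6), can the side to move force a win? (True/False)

X winning at [O.O.X/...X.]: False

ply 1, X at O.O.X/...X. | (0,1)=+0→OXO.X/...X.*; (0,3)=-1→O.OXX/...X.; (1,0)=-1→O.O.X/X..X.; (1,1)=-1→O.O.X/.X.X.; (1,2)=-1→O.O.X/..XX.; (1,4)=-1→O.O.X/...XX
ply 2, O at OXO.X/...X. | (0,3)=-1→OXOOX/...X.; (1,0)=-1→OXO.X/O..X.; (1,1)=+0→OXO.X/.O.X.*; (1,2)=+0→OXO.X/..OX.; (1,4)=+0→OXO.X/...XO
ply 3, X at OXO.X/.O.X. | (0,3)=+0→OXOXX/.O.X.*; (1,0)=+0→OXO.X/XO.X.; (1,2)=+0→OXO.X/.OXX.; (1,4)=+0→OXO.X/.O.XX
ply 4, O at OXOXX/.O.X. | (1,0)=+0→OXOXX/OO.X.*; (1,2)=+0→OXOXX/.OOX.; (1,4)=+0→OXOXX/.O.XO
ply 5, X at OXOXX/OO.X. | (1,2)=+0→OXOXX/OOXX.*; (1,4)=-1→OXOXX/OO.XX
ply 6, O at OXOXX/OOXX. | (1,4)=+0→OXOXX/OOXXO*
ply 7: OXOXX/OOXXO is terminal +0 (X); from O.O.X/...X. depth 6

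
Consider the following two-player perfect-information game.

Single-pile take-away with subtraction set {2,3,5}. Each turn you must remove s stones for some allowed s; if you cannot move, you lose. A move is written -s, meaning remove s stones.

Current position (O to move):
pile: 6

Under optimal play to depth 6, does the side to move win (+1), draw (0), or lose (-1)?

ply 1, O at 6 | -2=-1→4; -3=-1→3; -5=+1→1*
ply 2: 1 is terminal -1 (X); from 6 depth 6

value(6, O) = +1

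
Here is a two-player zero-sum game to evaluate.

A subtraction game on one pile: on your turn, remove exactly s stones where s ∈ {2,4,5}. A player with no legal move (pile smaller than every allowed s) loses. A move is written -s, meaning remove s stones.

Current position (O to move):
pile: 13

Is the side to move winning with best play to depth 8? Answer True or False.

[13] O move#1: -2:-1/11, -4:-1/9, -5:+1/8*
[8] X move#2: -2:-1/6*, -4:-1/4, -5:-1/3
[6] O move#3: -2:-1/4, -4:-1/2, -5:+1/1*
[1] end (terminal -1, X#4); searched 13 to 8

O winning at [13]: True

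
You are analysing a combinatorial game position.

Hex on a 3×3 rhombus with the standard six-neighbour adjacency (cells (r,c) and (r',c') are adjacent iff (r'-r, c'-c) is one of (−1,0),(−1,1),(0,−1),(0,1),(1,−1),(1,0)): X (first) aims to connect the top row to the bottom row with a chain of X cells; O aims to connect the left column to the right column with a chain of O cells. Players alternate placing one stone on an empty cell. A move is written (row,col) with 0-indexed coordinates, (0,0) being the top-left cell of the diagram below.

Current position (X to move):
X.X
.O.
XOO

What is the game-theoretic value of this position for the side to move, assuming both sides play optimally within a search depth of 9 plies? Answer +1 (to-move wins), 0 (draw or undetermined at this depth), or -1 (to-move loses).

ply 1, X at X.X/.O./XOO | (0,1)=-1→XXX/.O./XOO; (1,0)=+1→X.X/XO./XOO*; (1,2)=-1→X.X/.OX/XOO
ply 2: X.X/XO./XOO is terminal -1 (O); from X.X/.O./XOO depth 9

value(X.X/.O./XOO, X) = +1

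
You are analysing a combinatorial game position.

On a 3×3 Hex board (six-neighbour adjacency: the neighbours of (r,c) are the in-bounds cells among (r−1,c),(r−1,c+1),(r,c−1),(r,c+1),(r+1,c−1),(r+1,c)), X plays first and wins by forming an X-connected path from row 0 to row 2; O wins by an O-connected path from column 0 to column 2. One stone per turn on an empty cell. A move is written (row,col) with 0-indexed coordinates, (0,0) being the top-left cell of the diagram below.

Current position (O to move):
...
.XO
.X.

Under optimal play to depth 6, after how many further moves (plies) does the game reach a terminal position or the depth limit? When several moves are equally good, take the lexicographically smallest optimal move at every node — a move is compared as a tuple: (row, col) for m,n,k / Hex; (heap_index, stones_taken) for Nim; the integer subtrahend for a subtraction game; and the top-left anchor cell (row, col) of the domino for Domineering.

PV length from [.../.XO/.X.]: 2 plies

ply 1, O at .../.XO/.X. | (0,0)=-1→O../.XO/.X.*; (0,1)=-1→.O./.XO/.X.; (0,2)=-1→..O/.XO/.X.; (1,0)=-1→.../OXO/.X.; (2,0)=-1→.../.XO/OX.; (2,2)=-1→.../.XO/.XO
ply 2, X at O../.XO/.X. | (0,1)=+1→OX./.XO/.X.*; (0,2)=+1→O.X/.XO/.X.; (1,0)=+1→O../XXO/.X.; (2,0)=+1→O../.XO/XX.; (2,2)=+1→O../.XO/.XX
ply 3: OX./.XO/.X. is terminal -1 (O); from .../.XO/.X. depth 6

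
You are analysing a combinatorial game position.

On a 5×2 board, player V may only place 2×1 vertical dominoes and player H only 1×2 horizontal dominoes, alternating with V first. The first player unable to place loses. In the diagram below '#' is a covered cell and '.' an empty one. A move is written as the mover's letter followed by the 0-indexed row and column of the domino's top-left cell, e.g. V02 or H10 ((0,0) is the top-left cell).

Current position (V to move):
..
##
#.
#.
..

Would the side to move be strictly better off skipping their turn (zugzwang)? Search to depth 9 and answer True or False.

ply 1, V at ../##/#./#./.. | V21=-1→../##/##/##/..*; V31=-1→../##/#./##/.#
ply 2, H at ../##/##/##/.. | H00=+1→##/##/##/##/..*; H40=+1→../##/##/##/##
ply 3: ##/##/##/##/.. is terminal -1 (V); from ../##/#./#./.. depth 9
suppose V passes — search the same position with H to move:
pass> ply 1, H at ../##/#./#./.. | H00=-1→##/##/#./#./..; H40=+1→../##/#./#./##*
pass> ply 2, V at ../##/#./#./## | V21=-1→../##/##/##/##*
pass> ply 3, H at ../##/##/##/## | H00=+1→##/##/##/##/##*
pass> ply 4: ##/##/##/##/## is terminal -1 (V); from ../##/#./#./.. depth 9
for V: play -1, pass -1

zugzwang(../##/#./#./.., V) = False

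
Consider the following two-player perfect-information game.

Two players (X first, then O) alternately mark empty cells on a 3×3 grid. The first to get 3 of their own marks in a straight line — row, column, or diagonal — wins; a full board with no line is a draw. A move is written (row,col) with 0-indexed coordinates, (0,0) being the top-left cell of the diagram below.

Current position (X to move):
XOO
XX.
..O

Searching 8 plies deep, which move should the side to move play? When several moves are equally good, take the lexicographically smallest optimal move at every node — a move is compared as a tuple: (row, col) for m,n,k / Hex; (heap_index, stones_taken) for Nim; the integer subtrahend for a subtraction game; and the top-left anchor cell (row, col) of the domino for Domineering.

ply 1, X at XOO/XX./..O | (1,2)=+1→XOO/XXX/..O*; (2,0)=+1→XOO/XX./X.O; (2,1)=-1→XOO/XX./.XO
ply 2: XOO/XXX/..O is terminal -1 (O); from XOO/XX./..O depth 8

X's best at [XOO/XX./..O]: (1,2)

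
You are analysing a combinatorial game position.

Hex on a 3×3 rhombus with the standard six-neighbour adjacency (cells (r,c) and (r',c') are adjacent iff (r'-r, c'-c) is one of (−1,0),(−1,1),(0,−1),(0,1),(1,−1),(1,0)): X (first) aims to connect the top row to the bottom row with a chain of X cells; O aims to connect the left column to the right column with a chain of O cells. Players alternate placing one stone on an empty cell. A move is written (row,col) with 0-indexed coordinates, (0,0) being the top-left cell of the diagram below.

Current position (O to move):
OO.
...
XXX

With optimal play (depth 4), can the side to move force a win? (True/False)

O winning at [OO./.../XXX]: True

[OO./.../XXX] O move#1: (0,2):+1/OOO/.../XXX*, (1,0):-1/OO./O../XXX, (1,1):+1/OO./.O./XXX, (1,2):+1/OO./..O/XXX
[OOO/.../XXX] end (terminal -1, X#2); searched OO./.../XXX to 4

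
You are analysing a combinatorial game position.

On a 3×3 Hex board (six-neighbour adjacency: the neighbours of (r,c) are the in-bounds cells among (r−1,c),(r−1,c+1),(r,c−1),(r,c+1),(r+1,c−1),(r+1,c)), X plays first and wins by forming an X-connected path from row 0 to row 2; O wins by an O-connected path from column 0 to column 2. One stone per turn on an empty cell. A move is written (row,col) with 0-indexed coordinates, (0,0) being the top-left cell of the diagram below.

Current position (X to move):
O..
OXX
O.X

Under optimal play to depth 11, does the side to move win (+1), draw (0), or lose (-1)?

[O../OXX/O.X] X move#1: (0,1):+1/OX./OXX/O.X*, (0,2):+1/O.X/OXX/O.X, (2,1):+1/O../OXX/OXX
[OX./OXX/O.X] end (terminal -1, O#2); searched O../OXX/O.X to 11

value(O../OXX/O.X, X) = +1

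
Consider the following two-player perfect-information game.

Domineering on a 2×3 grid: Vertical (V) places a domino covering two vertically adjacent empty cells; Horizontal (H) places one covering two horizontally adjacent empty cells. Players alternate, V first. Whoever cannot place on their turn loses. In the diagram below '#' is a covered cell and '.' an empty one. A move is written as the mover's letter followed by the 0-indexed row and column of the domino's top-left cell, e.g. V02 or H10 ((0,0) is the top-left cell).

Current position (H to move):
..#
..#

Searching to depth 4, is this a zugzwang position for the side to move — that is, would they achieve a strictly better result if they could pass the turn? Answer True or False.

[..#/..#] H move#1: H00:+1/###/..#*, H10:+1/..#/###
[###/..#] end (terminal -1, V#2); searched ..#/..# to 4
pass branch (V moves first from the same position):
  | [..#/..#] V move#1: V00:+1/#.#/#.#*, V01:+1/.##/.##
  | [#.#/#.#] end (terminal -1, H#2); searched ..#/..# to 4
H moving scores +1; H passing scores -1

zugzwang(..#/..#, H) = False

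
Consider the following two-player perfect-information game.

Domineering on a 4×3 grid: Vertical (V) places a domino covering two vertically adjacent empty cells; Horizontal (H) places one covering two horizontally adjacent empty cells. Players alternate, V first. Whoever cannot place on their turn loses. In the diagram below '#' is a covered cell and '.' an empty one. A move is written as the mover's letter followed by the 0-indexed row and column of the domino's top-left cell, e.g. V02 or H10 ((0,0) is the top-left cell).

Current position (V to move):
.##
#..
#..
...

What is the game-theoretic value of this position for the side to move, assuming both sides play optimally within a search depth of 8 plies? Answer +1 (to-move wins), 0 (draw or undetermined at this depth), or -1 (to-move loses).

value(.##/#../#../..., V) = +1

[.##/#../#../...] V move#1: V11:+1/.##/##./##./...*, V12:+1/.##/#.#/#.#/..., V21:+1/.##/#../##./.#., V22:+1/.##/#../#.#/..#
[.##/##./##./...] H move#2: H30:-1/.##/##./##./##.*, H31:-1/.##/##./##./.##
[.##/##./##./##.] V move#3: V12:+1/.##/###/###/##.*, V22:+1/.##/##./###/###
[.##/###/###/##.] end (terminal -1, H#4); searched .##/#../#../... to 8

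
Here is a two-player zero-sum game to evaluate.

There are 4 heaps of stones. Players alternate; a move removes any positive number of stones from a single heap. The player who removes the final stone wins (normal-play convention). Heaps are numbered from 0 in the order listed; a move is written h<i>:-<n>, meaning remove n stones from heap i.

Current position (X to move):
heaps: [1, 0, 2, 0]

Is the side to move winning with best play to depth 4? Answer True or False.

[(1,0,2,0)] X move#1: h0:-1:-1/(0,0,2,0), h2:-1:+1/(1,0,1,0)*, h2:-2:-1/(1,0,0,0)
[(1,0,1,0)] O move#2: h0:-1:-1/(0,0,1,0)*, h2:-1:-1/(1,0,0,0)
[(0,0,1,0)] X move#3: h2:-1:+1/(0,0,0,0)*
[(0,0,0,0)] end (terminal -1, O#4); searched (1,0,2,0) to 4

X winning at [(1,0,2,0)]: True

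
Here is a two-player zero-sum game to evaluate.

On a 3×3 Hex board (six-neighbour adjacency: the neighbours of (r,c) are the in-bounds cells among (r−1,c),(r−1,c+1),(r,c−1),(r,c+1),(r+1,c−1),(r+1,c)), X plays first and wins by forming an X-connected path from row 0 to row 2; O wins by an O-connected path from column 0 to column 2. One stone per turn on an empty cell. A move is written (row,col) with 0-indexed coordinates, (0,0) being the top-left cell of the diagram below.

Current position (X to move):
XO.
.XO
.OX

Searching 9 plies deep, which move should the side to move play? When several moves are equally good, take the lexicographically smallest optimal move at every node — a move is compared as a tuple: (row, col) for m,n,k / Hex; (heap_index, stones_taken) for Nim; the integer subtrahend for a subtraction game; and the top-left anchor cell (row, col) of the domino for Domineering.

ply 1, X at XO./.XO/.OX | (0,2)=-1→XOX/.XO/.OX; (1,0)=-1→XO./XXO/.OX; (2,0)=+1→XO./.XO/XOX*
ply 2, O at XO./.XO/XOX | (0,2)=-1→XOO/.XO/XOX*; (1,0)=-1→XO./OXO/XOX
ply 3, X at XOO/.XO/XOX | (1,0)=+1→XOO/XXO/XOX*
ply 4: XOO/XXO/XOX is terminal -1 (O); from XO./.XO/.OX depth 9

X's best at [XO./.XO/.OX]: (2,0)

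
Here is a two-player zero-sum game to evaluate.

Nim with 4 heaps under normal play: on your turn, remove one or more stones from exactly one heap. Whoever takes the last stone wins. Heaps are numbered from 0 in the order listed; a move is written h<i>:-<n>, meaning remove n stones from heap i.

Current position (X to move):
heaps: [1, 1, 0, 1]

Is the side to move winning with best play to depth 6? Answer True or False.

X winning at [(1,1,0,1)]: True

ply 1, X at (1,1,0,1) | h0:-1=+1→(0,1,0,1)*; h1:-1=+1→(1,0,0,1); h3:-1=+1→(1,1,0,0)
ply 2, O at (0,1,0,1) | h1:-1=-1→(0,0,0,1)*; h3:-1=-1→(0,1,0,0)
ply 3, X at (0,0,0,1) | h3:-1=+1→(0,0,0,0)*
ply 4: (0,0,0,0) is terminal -1 (O); from (1,1,0,1) depth 6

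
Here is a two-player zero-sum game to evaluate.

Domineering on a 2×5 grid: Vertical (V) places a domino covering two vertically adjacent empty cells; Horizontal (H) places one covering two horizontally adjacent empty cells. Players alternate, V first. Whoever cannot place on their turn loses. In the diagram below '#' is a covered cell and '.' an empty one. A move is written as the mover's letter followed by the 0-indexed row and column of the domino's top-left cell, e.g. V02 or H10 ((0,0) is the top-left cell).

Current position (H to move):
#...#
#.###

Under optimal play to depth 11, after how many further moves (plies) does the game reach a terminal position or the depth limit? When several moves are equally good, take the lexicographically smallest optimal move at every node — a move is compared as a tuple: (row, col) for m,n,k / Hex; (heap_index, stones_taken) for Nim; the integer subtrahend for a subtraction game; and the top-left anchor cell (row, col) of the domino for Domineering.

[#...#/#.###] H move#1: H01:+1/###.#/#.###*, H02:-1/#.###/#.###
[###.#/#.###] end (terminal -1, V#2); searched #...#/#.### to 11

PV length from [#...#/#.###]: 1 ply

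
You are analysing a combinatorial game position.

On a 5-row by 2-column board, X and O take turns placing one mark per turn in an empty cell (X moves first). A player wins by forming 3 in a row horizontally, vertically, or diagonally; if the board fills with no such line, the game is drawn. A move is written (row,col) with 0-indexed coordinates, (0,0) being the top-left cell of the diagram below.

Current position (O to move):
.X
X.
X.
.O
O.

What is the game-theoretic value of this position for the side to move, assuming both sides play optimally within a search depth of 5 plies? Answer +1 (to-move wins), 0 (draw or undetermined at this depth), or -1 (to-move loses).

value(.X/X./X./.O/O., O) = -1

[.X/X./X./.O/O.] O move#1: (0,0):-1/OX/X./X./.O/O.*, (1,1):-1/.X/XO/X./.O/O., (2,1):-1/.X/X./XO/.O/O., (3,0):-1/.X/X./X./OO/O., (4,1):-1/.X/X./X./.O/OO
[OX/X./X./.O/O.] X move#2: (1,1):+1/OX/XX/X./.O/O.*, (2,1):+1/OX/X./XX/.O/O., (3,0):+1/OX/X./X./XO/O., (4,1):+0/OX/X./X./.O/OX
[OX/XX/X./.O/O.] O move#3: (2,1):-1/OX/XX/XO/.O/O.*, (3,0):-1/OX/XX/X./OO/O., (4,1):-1/OX/XX/X./.O/OO
[OX/XX/XO/.O/O.] X move#4: (3,0):+1/OX/XX/XO/XO/O.*, (4,1):+0/OX/XX/XO/.O/OX
[OX/XX/XO/XO/O.] end (terminal -1, O#5); searched .X/X./X./.O/O. to 5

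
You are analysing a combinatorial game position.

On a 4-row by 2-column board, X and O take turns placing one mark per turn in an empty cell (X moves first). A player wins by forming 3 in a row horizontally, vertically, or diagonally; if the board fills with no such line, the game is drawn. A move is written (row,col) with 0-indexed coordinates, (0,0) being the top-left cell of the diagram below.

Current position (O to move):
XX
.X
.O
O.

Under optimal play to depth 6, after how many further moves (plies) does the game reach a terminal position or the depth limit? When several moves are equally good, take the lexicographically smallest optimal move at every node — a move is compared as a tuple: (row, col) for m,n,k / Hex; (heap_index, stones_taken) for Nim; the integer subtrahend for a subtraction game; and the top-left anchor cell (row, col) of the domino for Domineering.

PV length from [XX/.X/.O/O.]: 3 plies

ply 1, O at XX/.X/.O/O. | (1,0)=+0→XX/OX/.O/O.*; (2,0)=+0→XX/.X/OO/O.; (3,1)=+0→XX/.X/.O/OO
ply 2, X at XX/OX/.O/O. | (2,0)=+0→XX/OX/XO/O.*; (3,1)=-1→XX/OX/.O/OX
ply 3, O at XX/OX/XO/O. | (3,1)=+0→XX/OX/XO/OO*
ply 4: XX/OX/XO/OO is terminal +0 (X); from XX/.X/.O/O. depth 6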